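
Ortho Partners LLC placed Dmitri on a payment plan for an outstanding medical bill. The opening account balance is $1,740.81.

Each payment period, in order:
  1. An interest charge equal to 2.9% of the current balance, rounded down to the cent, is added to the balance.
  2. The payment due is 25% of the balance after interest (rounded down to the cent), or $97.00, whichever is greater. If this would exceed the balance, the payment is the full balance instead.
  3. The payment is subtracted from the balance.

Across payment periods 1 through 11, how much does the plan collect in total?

# | Opening | Interest | Payment | End bal
1 | $1,740.81 | $50.48 | $447.82 | $1,343.47
2 | $1,343.47 | $38.96 | $345.60 | $1,036.83
3 | $1,036.83 | $30.06 | $266.72 | $800.17
4 | $800.17 | $23.20 | $205.84 | $617.53
5 | $617.53 | $17.90 | $158.85 | $476.58
6 | $476.58 | $13.82 | $122.60 | $367.80
7 | $367.80 | $10.66 | $97.00 | $281.46
8 | $281.46 | $8.16 | $97.00 | $192.62
9 | $192.62 | $5.58 | $97.00 | $101.20
10 | $101.20 | $2.93 | $97.00 | $7.13
11 | $7.13 | $0.20 | $7.33 | $0.00
Total paid: $1,942.76

$1,942.76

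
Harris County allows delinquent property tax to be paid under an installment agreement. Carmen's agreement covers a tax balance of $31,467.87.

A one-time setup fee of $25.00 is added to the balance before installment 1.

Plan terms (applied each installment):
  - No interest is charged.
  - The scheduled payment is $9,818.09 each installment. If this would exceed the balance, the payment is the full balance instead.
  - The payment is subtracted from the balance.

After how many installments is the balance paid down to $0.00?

# | Opening | Payment | End bal
1 | $31,492.87 | $9,818.09 | $21,674.78
2 | $21,674.78 | $9,818.09 | $11,856.69
3 | $11,856.69 | $9,818.09 | $2,038.60
4 | $2,038.60 | $2,038.60 | $0.00
Balance reaches $0.00 in installment 4.

4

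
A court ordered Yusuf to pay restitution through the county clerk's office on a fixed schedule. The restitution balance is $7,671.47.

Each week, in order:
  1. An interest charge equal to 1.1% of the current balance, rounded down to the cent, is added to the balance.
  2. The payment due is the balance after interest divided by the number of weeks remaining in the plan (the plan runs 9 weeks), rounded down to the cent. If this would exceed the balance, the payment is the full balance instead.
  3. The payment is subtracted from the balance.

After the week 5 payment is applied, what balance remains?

# | Opening | Interest | Payment | End bal
1 | $7,671.47 | $84.38 | $861.76 | $6,894.09
2 | $6,894.09 | $75.83 | $871.24 | $6,098.68
3 | $6,098.68 | $67.08 | $880.82 | $5,284.94
4 | $5,284.94 | $58.13 | $890.51 | $4,452.56
5 | $4,452.56 | $48.97 | $900.30 | $3,601.23

$3,601.23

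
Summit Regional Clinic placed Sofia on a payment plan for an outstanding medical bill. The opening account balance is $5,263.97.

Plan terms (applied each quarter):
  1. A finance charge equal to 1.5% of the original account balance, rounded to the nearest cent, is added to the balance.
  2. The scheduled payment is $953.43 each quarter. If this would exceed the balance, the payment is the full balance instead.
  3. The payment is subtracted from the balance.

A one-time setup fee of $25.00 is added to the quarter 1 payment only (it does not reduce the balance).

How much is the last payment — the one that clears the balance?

$96.11

Quarter 1: opening $5,263.97; interest $78.96 → $5,342.93; payment $953.43 (+ $25.00 fee); balance $4,389.50
Quarter 2: opening $4,389.50; interest $78.96 → $4,468.46; payment $953.43; balance $3,515.03
Quarter 3: opening $3,515.03; interest $78.96 → $3,593.99; payment $953.43; balance $2,640.56
Quarter 4: opening $2,640.56; interest $78.96 → $2,719.52; payment $953.43; balance $1,766.09
Quarter 5: opening $1,766.09; interest $78.96 → $1,845.05; payment $953.43; balance $891.62
Quarter 6: opening $891.62; interest $78.96 → $970.58; payment $953.43; balance $17.15
Quarter 7: opening $17.15; interest $78.96 → $96.11; payment $96.11; balance $0.00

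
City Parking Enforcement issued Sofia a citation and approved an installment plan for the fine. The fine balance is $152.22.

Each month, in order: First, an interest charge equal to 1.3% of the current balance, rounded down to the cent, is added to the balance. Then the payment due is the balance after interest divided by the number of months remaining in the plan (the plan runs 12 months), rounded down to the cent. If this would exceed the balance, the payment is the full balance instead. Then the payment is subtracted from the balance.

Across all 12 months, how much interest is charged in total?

# | Opening | Interest | Payment | End bal
1 | $152.22 | $1.97 | $12.84 | $141.35
2 | $141.35 | $1.83 | $13.01 | $130.17
3 | $130.17 | $1.69 | $13.18 | $118.68
4 | $118.68 | $1.54 | $13.35 | $106.87
5 | $106.87 | $1.38 | $13.53 | $94.72
6 | $94.72 | $1.23 | $13.70 | $82.25
7 | $82.25 | $1.06 | $13.88 | $69.43
8 | $69.43 | $0.90 | $14.06 | $56.27
9 | $56.27 | $0.73 | $14.25 | $42.75
10 | $42.75 | $0.55 | $14.43 | $28.87
11 | $28.87 | $0.37 | $14.62 | $14.62
12 | $14.62 | $0.19 | $14.81 | $0.00
Total interest: $1.97 + $1.83 + $1.69 + $1.54 + $1.38 + $1.23 + $1.06 + $0.90 + $0.73 + $0.55 + $0.37 + $0.19 = $13.44

$13.44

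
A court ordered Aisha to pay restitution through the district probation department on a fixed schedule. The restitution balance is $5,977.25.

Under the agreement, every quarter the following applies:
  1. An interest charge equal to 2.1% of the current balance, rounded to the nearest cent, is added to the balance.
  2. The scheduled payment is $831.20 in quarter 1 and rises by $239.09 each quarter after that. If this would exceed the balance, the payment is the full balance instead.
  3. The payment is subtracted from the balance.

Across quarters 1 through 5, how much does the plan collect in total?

$6,402.78

Quarter 1: opening $5,977.25; interest $125.52 → $6,102.77; payment $831.20; balance $5,271.57
Quarter 2: opening $5,271.57; interest $110.70 → $5,382.27; payment $1,070.29; balance $4,311.98
Quarter 3: opening $4,311.98; interest $90.55 → $4,402.53; payment $1,309.38; balance $3,093.15
Quarter 4: opening $3,093.15; interest $64.96 → $3,158.11; payment $1,548.47; balance $1,609.64
Quarter 5: opening $1,609.64; interest $33.80 → $1,643.44; payment $1,643.44; balance $0.00
Total paid: $6,402.78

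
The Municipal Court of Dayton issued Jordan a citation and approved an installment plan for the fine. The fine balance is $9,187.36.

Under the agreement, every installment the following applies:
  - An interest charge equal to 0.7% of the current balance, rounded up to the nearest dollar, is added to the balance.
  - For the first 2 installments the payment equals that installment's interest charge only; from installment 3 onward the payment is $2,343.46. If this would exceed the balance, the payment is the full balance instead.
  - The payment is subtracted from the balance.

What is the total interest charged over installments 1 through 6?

$294.00

# | Opening | Interest | Payment | End bal
1 | $9,187.36 | $65.00 | $65.00 | $9,187.36
2 | $9,187.36 | $65.00 | $65.00 | $9,187.36
3 | $9,187.36 | $65.00 | $2,343.46 | $6,908.90
4 | $6,908.90 | $49.00 | $2,343.46 | $4,614.44
5 | $4,614.44 | $33.00 | $2,343.46 | $2,303.98
6 | $2,303.98 | $17.00 | $2,320.98 | $0.00
Total interest: $65.00 + $65.00 + $65.00 + $49.00 + $33.00 + $17.00 = $294.00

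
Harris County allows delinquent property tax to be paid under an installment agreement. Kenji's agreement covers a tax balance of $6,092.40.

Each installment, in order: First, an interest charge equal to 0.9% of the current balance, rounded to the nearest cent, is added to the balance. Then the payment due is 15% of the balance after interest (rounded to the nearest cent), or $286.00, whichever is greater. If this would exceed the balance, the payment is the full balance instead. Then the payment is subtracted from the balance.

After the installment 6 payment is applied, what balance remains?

$2,424.65

Installment 1: opening $6,092.40; interest $54.83 → $6,147.23; payment $922.08; balance $5,225.15
Installment 2: opening $5,225.15; interest $47.03 → $5,272.18; payment $790.83; balance $4,481.35
Installment 3: opening $4,481.35; interest $40.33 → $4,521.68; payment $678.25; balance $3,843.43
Installment 4: opening $3,843.43; interest $34.59 → $3,878.02; payment $581.70; balance $3,296.32
Installment 5: opening $3,296.32; interest $29.67 → $3,325.99; payment $498.90; balance $2,827.09
Installment 6: opening $2,827.09; interest $25.44 → $2,852.53; payment $427.88; balance $2,424.65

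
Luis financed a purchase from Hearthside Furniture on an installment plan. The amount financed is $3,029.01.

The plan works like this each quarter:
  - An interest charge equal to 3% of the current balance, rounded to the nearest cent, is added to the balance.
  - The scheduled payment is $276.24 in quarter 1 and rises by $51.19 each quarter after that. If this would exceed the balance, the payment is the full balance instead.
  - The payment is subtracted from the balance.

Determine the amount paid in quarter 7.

$583.38

# | Opening | Interest | Payment | End bal
1 | $3,029.01 | $90.87 | $276.24 | $2,843.64
2 | $2,843.64 | $85.31 | $327.43 | $2,601.52
3 | $2,601.52 | $78.05 | $378.62 | $2,300.95
4 | $2,300.95 | $69.03 | $429.81 | $1,940.17
5 | $1,940.17 | $58.21 | $481.00 | $1,517.38
6 | $1,517.38 | $45.52 | $532.19 | $1,030.71
7 | $1,030.71 | $30.92 | $583.38 | $478.25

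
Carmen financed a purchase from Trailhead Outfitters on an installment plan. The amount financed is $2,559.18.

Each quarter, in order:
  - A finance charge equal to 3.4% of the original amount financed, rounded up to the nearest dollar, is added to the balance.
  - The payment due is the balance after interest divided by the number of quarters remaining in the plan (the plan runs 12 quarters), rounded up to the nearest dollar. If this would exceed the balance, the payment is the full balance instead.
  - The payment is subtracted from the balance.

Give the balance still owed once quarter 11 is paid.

Quarter 1: $2,559.18 +$88.00 interest = $2,647.18; pay $221.00 → $2,426.18
Quarter 2: $2,426.18 +$88.00 interest = $2,514.18; pay $229.00 → $2,285.18
Quarter 3: $2,285.18 +$88.00 interest = $2,373.18; pay $238.00 → $2,135.18
Quarter 4: $2,135.18 +$88.00 interest = $2,223.18; pay $248.00 → $1,975.18
Quarter 5: $1,975.18 +$88.00 interest = $2,063.18; pay $258.00 → $1,805.18
Quarter 6: $1,805.18 +$88.00 interest = $1,893.18; pay $271.00 → $1,622.18
Quarter 7: $1,622.18 +$88.00 interest = $1,710.18; pay $286.00 → $1,424.18
Quarter 8: $1,424.18 +$88.00 interest = $1,512.18; pay $303.00 → $1,209.18
Quarter 9: $1,209.18 +$88.00 interest = $1,297.18; pay $325.00 → $972.18
Quarter 10: $972.18 +$88.00 interest = $1,060.18; pay $354.00 → $706.18
Quarter 11: $706.18 +$88.00 interest = $794.18; pay $398.00 → $396.18

$396.18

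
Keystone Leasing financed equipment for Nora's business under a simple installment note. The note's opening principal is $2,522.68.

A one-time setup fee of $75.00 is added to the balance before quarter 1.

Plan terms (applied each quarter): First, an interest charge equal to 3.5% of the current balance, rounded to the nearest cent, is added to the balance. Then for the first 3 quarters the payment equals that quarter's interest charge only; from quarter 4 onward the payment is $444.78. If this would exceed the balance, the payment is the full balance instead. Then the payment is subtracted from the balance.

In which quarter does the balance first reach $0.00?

# | Opening | Interest | Payment | End bal
1 | $2,597.68 | $90.92 | $90.92 | $2,597.68
2 | $2,597.68 | $90.92 | $90.92 | $2,597.68
3 | $2,597.68 | $90.92 | $90.92 | $2,597.68
4 | $2,597.68 | $90.92 | $444.78 | $2,243.82
5 | $2,243.82 | $78.53 | $444.78 | $1,877.57
6 | $1,877.57 | $65.71 | $444.78 | $1,498.50
7 | $1,498.50 | $52.45 | $444.78 | $1,106.17
8 | $1,106.17 | $38.72 | $444.78 | $700.11
9 | $700.11 | $24.50 | $444.78 | $279.83
10 | $279.83 | $9.79 | $289.62 | $0.00
Balance reaches $0.00 in quarter 10.

10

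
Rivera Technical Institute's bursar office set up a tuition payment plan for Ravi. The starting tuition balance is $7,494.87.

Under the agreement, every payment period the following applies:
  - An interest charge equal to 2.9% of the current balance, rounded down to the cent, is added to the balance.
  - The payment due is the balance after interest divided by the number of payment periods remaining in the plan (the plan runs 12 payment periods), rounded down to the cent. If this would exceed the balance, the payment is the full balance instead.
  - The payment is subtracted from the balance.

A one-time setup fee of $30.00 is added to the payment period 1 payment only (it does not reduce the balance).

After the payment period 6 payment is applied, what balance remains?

$4,448.64

Payment period 1: $7,494.87 +$217.35 interest = $7,712.22; pay $642.68 (+ $30.00 fee) → $7,069.54
Payment period 2: $7,069.54 +$205.01 interest = $7,274.55; pay $661.32 → $6,613.23
Payment period 3: $6,613.23 +$191.78 interest = $6,805.01; pay $680.50 → $6,124.51
Payment period 4: $6,124.51 +$177.61 interest = $6,302.12; pay $700.23 → $5,601.89
Payment period 5: $5,601.89 +$162.45 interest = $5,764.34; pay $720.54 → $5,043.80
Payment period 6: $5,043.80 +$146.27 interest = $5,190.07; pay $741.43 → $4,448.64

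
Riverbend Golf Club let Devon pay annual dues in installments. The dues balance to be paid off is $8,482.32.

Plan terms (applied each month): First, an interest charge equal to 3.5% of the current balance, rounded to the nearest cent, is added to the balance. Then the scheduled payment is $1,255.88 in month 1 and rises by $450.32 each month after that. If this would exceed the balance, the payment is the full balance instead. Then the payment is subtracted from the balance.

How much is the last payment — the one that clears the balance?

Month 1: opening $8,482.32; interest $296.88 → $8,779.20; payment $1,255.88; balance $7,523.32
Month 2: opening $7,523.32; interest $263.32 → $7,786.64; payment $1,706.20; balance $6,080.44
Month 3: opening $6,080.44; interest $212.82 → $6,293.26; payment $2,156.52; balance $4,136.74
Month 4: opening $4,136.74; interest $144.79 → $4,281.53; payment $2,606.84; balance $1,674.69
Month 5: opening $1,674.69; interest $58.61 → $1,733.30; payment $1,733.30; balance $0.00

$1,733.30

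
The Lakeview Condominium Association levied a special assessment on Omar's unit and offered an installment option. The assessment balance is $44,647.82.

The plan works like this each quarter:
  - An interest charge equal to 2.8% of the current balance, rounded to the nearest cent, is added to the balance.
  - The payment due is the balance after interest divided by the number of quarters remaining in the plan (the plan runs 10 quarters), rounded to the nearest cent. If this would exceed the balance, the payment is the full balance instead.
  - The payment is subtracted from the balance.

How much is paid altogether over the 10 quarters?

Quarter 1: opening $44,647.82; interest $1,250.14 → $45,897.96; payment $4,589.80; balance $41,308.16
Quarter 2: opening $41,308.16; interest $1,156.63 → $42,464.79; payment $4,718.31; balance $37,746.48
Quarter 3: opening $37,746.48; interest $1,056.90 → $38,803.38; payment $4,850.42; balance $33,952.96
Quarter 4: opening $33,952.96; interest $950.68 → $34,903.64; payment $4,986.23; balance $29,917.41
Quarter 5: opening $29,917.41; interest $837.69 → $30,755.10; payment $5,125.85; balance $25,629.25
Quarter 6: opening $25,629.25; interest $717.62 → $26,346.87; payment $5,269.37; balance $21,077.50
Quarter 7: opening $21,077.50; interest $590.17 → $21,667.67; payment $5,416.92; balance $16,250.75
Quarter 8: opening $16,250.75; interest $455.02 → $16,705.77; payment $5,568.59; balance $11,137.18
Quarter 9: opening $11,137.18; interest $311.84 → $11,449.02; payment $5,724.51; balance $5,724.51
Quarter 10: opening $5,724.51; interest $160.29 → $5,884.80; payment $5,884.80; balance $0.00
Total paid: $52,134.80

$52,134.80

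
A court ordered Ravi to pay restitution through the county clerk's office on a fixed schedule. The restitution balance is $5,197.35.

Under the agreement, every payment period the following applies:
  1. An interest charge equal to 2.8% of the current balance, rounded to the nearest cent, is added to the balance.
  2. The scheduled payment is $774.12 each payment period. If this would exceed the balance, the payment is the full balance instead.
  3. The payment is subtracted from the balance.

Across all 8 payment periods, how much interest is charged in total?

Payment period 1: $5,197.35 +$145.53 interest = $5,342.88; pay $774.12 → $4,568.76
Payment period 2: $4,568.76 +$127.93 interest = $4,696.69; pay $774.12 → $3,922.57
Payment period 3: $3,922.57 +$109.83 interest = $4,032.40; pay $774.12 → $3,258.28
Payment period 4: $3,258.28 +$91.23 interest = $3,349.51; pay $774.12 → $2,575.39
Payment period 5: $2,575.39 +$72.11 interest = $2,647.50; pay $774.12 → $1,873.38
Payment period 6: $1,873.38 +$52.45 interest = $1,925.83; pay $774.12 → $1,151.71
Payment period 7: $1,151.71 +$32.25 interest = $1,183.96; pay $774.12 → $409.84
Payment period 8: $409.84 +$11.48 interest = $421.32; pay $421.32 → $0.00
Total interest: $145.53 + $127.93 + $109.83 + $91.23 + $72.11 + $52.45 + $32.25 + $11.48 = $642.81

$642.81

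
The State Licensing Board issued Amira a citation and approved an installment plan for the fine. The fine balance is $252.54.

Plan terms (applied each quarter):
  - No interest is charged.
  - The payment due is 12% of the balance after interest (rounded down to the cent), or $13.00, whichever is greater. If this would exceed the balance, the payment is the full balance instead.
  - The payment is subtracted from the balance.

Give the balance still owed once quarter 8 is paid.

$90.24

Quarter 1: opening $252.54; payment $30.30; balance $222.24
Quarter 2: opening $222.24; payment $26.66; balance $195.58
Quarter 3: opening $195.58; payment $23.46; balance $172.12
Quarter 4: opening $172.12; payment $20.65; balance $151.47
Quarter 5: opening $151.47; payment $18.17; balance $133.30
Quarter 6: opening $133.30; payment $15.99; balance $117.31
Quarter 7: opening $117.31; payment $14.07; balance $103.24
Quarter 8: opening $103.24; payment $13.00; balance $90.24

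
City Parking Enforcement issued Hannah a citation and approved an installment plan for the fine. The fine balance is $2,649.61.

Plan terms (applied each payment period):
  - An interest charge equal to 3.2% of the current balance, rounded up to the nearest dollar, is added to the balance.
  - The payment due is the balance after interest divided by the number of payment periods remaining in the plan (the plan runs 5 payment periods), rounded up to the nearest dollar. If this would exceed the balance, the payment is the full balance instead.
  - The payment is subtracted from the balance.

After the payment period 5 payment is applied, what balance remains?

$0.00

Payment period 1: $2,649.61 +$85.00 interest = $2,734.61; pay $547.00 → $2,187.61
Payment period 2: $2,187.61 +$71.00 interest = $2,258.61; pay $565.00 → $1,693.61
Payment period 3: $1,693.61 +$55.00 interest = $1,748.61; pay $583.00 → $1,165.61
Payment period 4: $1,165.61 +$38.00 interest = $1,203.61; pay $602.00 → $601.61
Payment period 5: $601.61 +$20.00 interest = $621.61; pay $621.61 → $0.00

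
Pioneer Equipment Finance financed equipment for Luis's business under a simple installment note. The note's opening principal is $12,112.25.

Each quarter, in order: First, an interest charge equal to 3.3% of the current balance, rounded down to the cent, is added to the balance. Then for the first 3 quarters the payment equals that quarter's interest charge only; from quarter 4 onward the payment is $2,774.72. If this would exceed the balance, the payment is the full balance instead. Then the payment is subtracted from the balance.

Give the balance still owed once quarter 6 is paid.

$4,749.47

Quarter 1: opening $12,112.25; interest $399.70 → $12,511.95; payment $399.70; balance $12,112.25
Quarter 2: opening $12,112.25; interest $399.70 → $12,511.95; payment $399.70; balance $12,112.25
Quarter 3: opening $12,112.25; interest $399.70 → $12,511.95; payment $399.70; balance $12,112.25
Quarter 4: opening $12,112.25; interest $399.70 → $12,511.95; payment $2,774.72; balance $9,737.23
Quarter 5: opening $9,737.23; interest $321.32 → $10,058.55; payment $2,774.72; balance $7,283.83
Quarter 6: opening $7,283.83; interest $240.36 → $7,524.19; payment $2,774.72; balance $4,749.47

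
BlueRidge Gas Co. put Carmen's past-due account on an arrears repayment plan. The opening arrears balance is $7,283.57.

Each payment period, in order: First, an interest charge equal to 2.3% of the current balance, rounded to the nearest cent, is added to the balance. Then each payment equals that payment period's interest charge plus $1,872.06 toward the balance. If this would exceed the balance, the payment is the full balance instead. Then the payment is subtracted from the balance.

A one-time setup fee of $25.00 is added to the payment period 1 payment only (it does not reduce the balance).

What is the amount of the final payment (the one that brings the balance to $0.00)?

Payment period 1: opening $7,283.57; interest $167.52 → $7,451.09; payment $2,039.58 (+ $25.00 fee); balance $5,411.51
Payment period 2: opening $5,411.51; interest $124.46 → $5,535.97; payment $1,996.52; balance $3,539.45
Payment period 3: opening $3,539.45; interest $81.41 → $3,620.86; payment $1,953.47; balance $1,667.39
Payment period 4: opening $1,667.39; interest $38.35 → $1,705.74; payment $1,705.74; balance $0.00

$1,705.74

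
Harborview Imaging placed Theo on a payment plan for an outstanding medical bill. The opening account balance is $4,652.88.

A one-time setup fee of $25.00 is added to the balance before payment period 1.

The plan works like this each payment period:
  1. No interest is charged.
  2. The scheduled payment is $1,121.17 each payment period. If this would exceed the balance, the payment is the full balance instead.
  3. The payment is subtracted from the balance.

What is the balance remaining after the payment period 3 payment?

$1,314.37

Payment period 1: opening $4,677.88; payment $1,121.17; balance $3,556.71
Payment period 2: opening $3,556.71; payment $1,121.17; balance $2,435.54
Payment period 3: opening $2,435.54; payment $1,121.17; balance $1,314.37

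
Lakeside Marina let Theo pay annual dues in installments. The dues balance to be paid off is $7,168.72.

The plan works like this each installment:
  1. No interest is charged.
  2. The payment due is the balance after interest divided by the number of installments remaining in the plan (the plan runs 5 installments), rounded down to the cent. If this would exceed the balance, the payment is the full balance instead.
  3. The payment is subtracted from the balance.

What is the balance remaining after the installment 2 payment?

$4,301.24

Installment 1: opening $7,168.72; payment $1,433.74; balance $5,734.98
Installment 2: opening $5,734.98; payment $1,433.74; balance $4,301.24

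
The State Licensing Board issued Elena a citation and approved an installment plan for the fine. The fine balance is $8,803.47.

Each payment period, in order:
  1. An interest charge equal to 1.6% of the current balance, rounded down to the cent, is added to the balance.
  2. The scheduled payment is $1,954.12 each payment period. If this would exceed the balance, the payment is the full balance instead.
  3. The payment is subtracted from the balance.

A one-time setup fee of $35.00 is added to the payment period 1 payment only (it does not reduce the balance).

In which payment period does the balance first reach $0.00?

5

Payment period 1: opening $8,803.47; interest $140.85 → $8,944.32; payment $1,954.12 (+ $35.00 fee); balance $6,990.20
Payment period 2: opening $6,990.20; interest $111.84 → $7,102.04; payment $1,954.12; balance $5,147.92
Payment period 3: opening $5,147.92; interest $82.36 → $5,230.28; payment $1,954.12; balance $3,276.16
Payment period 4: opening $3,276.16; interest $52.41 → $3,328.57; payment $1,954.12; balance $1,374.45
Payment period 5: opening $1,374.45; interest $21.99 → $1,396.44; payment $1,396.44; balance $0.00
Balance reaches $0.00 in payment period 5.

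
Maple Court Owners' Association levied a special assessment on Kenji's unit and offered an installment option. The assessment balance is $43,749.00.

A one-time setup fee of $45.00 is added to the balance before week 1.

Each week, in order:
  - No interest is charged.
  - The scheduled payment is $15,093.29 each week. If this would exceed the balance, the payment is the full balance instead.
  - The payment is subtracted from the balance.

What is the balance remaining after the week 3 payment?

# | Opening | Payment | End bal
1 | $43,794.00 | $15,093.29 | $28,700.71
2 | $28,700.71 | $15,093.29 | $13,607.42
3 | $13,607.42 | $13,607.42 | $0.00

$0.00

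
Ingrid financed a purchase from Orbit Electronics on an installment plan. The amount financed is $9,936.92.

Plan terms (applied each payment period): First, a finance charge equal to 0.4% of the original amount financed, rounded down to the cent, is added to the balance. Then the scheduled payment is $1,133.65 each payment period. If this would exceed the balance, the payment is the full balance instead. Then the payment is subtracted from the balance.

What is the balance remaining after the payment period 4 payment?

Payment period 1: $9,936.92 +$39.74 interest = $9,976.66; pay $1,133.65 → $8,843.01
Payment period 2: $8,843.01 +$39.74 interest = $8,882.75; pay $1,133.65 → $7,749.10
Payment period 3: $7,749.10 +$39.74 interest = $7,788.84; pay $1,133.65 → $6,655.19
Payment period 4: $6,655.19 +$39.74 interest = $6,694.93; pay $1,133.65 → $5,561.28

$5,561.28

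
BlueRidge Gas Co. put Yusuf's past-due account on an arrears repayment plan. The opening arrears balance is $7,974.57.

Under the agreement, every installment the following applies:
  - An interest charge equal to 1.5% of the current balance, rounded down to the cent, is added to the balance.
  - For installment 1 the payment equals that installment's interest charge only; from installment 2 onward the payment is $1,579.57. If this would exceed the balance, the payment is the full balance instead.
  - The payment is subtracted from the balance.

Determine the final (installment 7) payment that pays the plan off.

$459.27

# | Opening | Interest | Payment | End bal
1 | $7,974.57 | $119.61 | $119.61 | $7,974.57
2 | $7,974.57 | $119.61 | $1,579.57 | $6,514.61
3 | $6,514.61 | $97.71 | $1,579.57 | $5,032.75
4 | $5,032.75 | $75.49 | $1,579.57 | $3,528.67
5 | $3,528.67 | $52.93 | $1,579.57 | $2,002.03
6 | $2,002.03 | $30.03 | $1,579.57 | $452.49
7 | $452.49 | $6.78 | $459.27 | $0.00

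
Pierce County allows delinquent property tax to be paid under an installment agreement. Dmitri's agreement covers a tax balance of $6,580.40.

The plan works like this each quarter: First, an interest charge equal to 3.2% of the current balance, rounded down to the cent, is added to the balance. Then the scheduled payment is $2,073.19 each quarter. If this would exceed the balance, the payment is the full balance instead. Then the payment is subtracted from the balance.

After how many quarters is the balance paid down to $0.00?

Quarter 1: opening $6,580.40; interest $210.57 → $6,790.97; payment $2,073.19; balance $4,717.78
Quarter 2: opening $4,717.78; interest $150.96 → $4,868.74; payment $2,073.19; balance $2,795.55
Quarter 3: opening $2,795.55; interest $89.45 → $2,885.00; payment $2,073.19; balance $811.81
Quarter 4: opening $811.81; interest $25.97 → $837.78; payment $837.78; balance $0.00
Balance reaches $0.00 in quarter 4.

4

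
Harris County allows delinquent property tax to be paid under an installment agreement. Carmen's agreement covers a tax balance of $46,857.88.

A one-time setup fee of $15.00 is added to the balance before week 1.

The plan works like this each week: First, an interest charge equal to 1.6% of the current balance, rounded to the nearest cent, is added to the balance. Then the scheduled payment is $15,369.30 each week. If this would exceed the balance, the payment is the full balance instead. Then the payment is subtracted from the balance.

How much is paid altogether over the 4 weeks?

Week 1: $46,872.88 +$749.97 interest = $47,622.85; pay $15,369.30 → $32,253.55
Week 2: $32,253.55 +$516.06 interest = $32,769.61; pay $15,369.30 → $17,400.31
Week 3: $17,400.31 +$278.40 interest = $17,678.71; pay $15,369.30 → $2,309.41
Week 4: $2,309.41 +$36.95 interest = $2,346.36; pay $2,346.36 → $0.00
Total paid: $48,454.26

$48,454.26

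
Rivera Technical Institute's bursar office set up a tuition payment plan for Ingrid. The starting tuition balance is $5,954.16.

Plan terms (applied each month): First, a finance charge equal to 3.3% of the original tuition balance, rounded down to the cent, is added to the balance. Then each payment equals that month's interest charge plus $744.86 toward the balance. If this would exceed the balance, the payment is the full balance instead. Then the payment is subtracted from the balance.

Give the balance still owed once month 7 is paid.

Month 1: $5,954.16 +$196.48 interest = $6,150.64; pay $941.34 → $5,209.30
Month 2: $5,209.30 +$196.48 interest = $5,405.78; pay $941.34 → $4,464.44
Month 3: $4,464.44 +$196.48 interest = $4,660.92; pay $941.34 → $3,719.58
Month 4: $3,719.58 +$196.48 interest = $3,916.06; pay $941.34 → $2,974.72
Month 5: $2,974.72 +$196.48 interest = $3,171.20; pay $941.34 → $2,229.86
Month 6: $2,229.86 +$196.48 interest = $2,426.34; pay $941.34 → $1,485.00
Month 7: $1,485.00 +$196.48 interest = $1,681.48; pay $941.34 → $740.14

$740.14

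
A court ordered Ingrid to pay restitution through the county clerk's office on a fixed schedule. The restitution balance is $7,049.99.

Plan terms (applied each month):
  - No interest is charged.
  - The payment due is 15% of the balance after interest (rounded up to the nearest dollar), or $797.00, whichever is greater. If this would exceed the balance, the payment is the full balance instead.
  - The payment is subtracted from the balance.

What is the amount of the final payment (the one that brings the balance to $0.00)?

Month 1: $7,049.99 − $1,058.00 → $5,991.99
Month 2: $5,991.99 − $899.00 → $5,092.99
Month 3: $5,092.99 − $797.00 → $4,295.99
Month 4: $4,295.99 − $797.00 → $3,498.99
Month 5: $3,498.99 − $797.00 → $2,701.99
Month 6: $2,701.99 − $797.00 → $1,904.99
Month 7: $1,904.99 − $797.00 → $1,107.99
Month 8: $1,107.99 − $797.00 → $310.99
Month 9: $310.99 − $310.99 → $0.00

$310.99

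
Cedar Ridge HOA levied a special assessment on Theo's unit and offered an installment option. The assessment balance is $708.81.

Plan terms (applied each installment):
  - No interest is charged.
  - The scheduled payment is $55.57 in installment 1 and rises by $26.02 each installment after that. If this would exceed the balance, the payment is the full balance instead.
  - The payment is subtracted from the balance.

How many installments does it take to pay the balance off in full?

6

Installment 1: $708.81 − $55.57 → $653.24
Installment 2: $653.24 − $81.59 → $571.65
Installment 3: $571.65 − $107.61 → $464.04
Installment 4: $464.04 − $133.63 → $330.41
Installment 5: $330.41 − $159.65 → $170.76
Installment 6: $170.76 − $170.76 → $0.00
Balance reaches $0.00 in installment 6.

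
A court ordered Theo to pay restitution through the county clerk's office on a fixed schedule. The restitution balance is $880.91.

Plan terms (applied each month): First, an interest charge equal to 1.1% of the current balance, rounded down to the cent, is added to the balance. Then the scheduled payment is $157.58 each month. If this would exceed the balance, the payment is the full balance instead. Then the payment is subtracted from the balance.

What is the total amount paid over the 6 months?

$914.26

# | Opening | Interest | Payment | End bal
1 | $880.91 | $9.69 | $157.58 | $733.02
2 | $733.02 | $8.06 | $157.58 | $583.50
3 | $583.50 | $6.41 | $157.58 | $432.33
4 | $432.33 | $4.75 | $157.58 | $279.50
5 | $279.50 | $3.07 | $157.58 | $124.99
6 | $124.99 | $1.37 | $126.36 | $0.00
Total paid: $914.26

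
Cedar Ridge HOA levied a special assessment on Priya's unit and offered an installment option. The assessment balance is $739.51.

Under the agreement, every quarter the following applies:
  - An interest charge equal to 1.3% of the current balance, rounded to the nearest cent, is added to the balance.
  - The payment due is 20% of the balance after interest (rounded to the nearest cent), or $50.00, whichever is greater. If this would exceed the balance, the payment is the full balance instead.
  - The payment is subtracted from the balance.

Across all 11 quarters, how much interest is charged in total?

Quarter 1: opening $739.51; interest $9.61 → $749.12; payment $149.82; balance $599.30
Quarter 2: opening $599.30; interest $7.79 → $607.09; payment $121.42; balance $485.67
Quarter 3: opening $485.67; interest $6.31 → $491.98; payment $98.40; balance $393.58
Quarter 4: opening $393.58; interest $5.12 → $398.70; payment $79.74; balance $318.96
Quarter 5: opening $318.96; interest $4.15 → $323.11; payment $64.62; balance $258.49
Quarter 6: opening $258.49; interest $3.36 → $261.85; payment $52.37; balance $209.48
Quarter 7: opening $209.48; interest $2.72 → $212.20; payment $50.00; balance $162.20
Quarter 8: opening $162.20; interest $2.11 → $164.31; payment $50.00; balance $114.31
Quarter 9: opening $114.31; interest $1.49 → $115.80; payment $50.00; balance $65.80
Quarter 10: opening $65.80; interest $0.86 → $66.66; payment $50.00; balance $16.66
Quarter 11: opening $16.66; interest $0.22 → $16.88; payment $16.88; balance $0.00
Total interest: $9.61 + $7.79 + $6.31 + $5.12 + $4.15 + $3.36 + $2.72 + $2.11 + $1.49 + $0.86 + $0.22 = $43.74

$43.74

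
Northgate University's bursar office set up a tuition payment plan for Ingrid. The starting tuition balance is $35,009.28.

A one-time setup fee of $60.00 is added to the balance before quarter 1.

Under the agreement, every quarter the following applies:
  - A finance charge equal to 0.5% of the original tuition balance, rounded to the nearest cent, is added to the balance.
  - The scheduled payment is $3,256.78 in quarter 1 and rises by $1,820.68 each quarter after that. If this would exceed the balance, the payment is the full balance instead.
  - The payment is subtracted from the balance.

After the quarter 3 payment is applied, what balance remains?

$20,362.05

Quarter 1: opening $35,069.28; interest $175.05 → $35,244.33; payment $3,256.78; balance $31,987.55
Quarter 2: opening $31,987.55; interest $175.05 → $32,162.60; payment $5,077.46; balance $27,085.14
Quarter 3: opening $27,085.14; interest $175.05 → $27,260.19; payment $6,898.14; balance $20,362.05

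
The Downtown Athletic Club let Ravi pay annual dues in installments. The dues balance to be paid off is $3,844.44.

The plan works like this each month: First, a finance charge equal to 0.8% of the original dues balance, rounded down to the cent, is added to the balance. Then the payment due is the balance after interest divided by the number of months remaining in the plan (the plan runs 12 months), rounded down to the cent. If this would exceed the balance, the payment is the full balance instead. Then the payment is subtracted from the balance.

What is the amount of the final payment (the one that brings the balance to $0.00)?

$415.81

# | Opening | Interest | Payment | End bal
1 | $3,844.44 | $30.75 | $322.93 | $3,552.26
2 | $3,552.26 | $30.75 | $325.72 | $3,257.29
3 | $3,257.29 | $30.75 | $328.80 | $2,959.24
4 | $2,959.24 | $30.75 | $332.22 | $2,657.77
5 | $2,657.77 | $30.75 | $336.06 | $2,352.46
6 | $2,352.46 | $30.75 | $340.45 | $2,042.76
7 | $2,042.76 | $30.75 | $345.58 | $1,727.93
8 | $1,727.93 | $30.75 | $351.73 | $1,406.95
9 | $1,406.95 | $30.75 | $359.42 | $1,078.28
10 | $1,078.28 | $30.75 | $369.67 | $739.36
11 | $739.36 | $30.75 | $385.05 | $385.06
12 | $385.06 | $30.75 | $415.81 | $0.00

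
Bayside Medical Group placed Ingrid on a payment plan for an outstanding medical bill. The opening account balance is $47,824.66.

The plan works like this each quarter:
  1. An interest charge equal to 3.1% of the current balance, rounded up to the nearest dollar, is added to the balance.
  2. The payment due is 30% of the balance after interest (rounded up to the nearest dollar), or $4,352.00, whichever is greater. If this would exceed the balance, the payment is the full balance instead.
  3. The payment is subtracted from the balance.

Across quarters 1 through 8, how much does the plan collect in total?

Quarter 1: opening $47,824.66; interest $1,483.00 → $49,307.66; payment $14,793.00; balance $34,514.66
Quarter 2: opening $34,514.66; interest $1,070.00 → $35,584.66; payment $10,676.00; balance $24,908.66
Quarter 3: opening $24,908.66; interest $773.00 → $25,681.66; payment $7,705.00; balance $17,976.66
Quarter 4: opening $17,976.66; interest $558.00 → $18,534.66; payment $5,561.00; balance $12,973.66
Quarter 5: opening $12,973.66; interest $403.00 → $13,376.66; payment $4,352.00; balance $9,024.66
Quarter 6: opening $9,024.66; interest $280.00 → $9,304.66; payment $4,352.00; balance $4,952.66
Quarter 7: opening $4,952.66; interest $154.00 → $5,106.66; payment $4,352.00; balance $754.66
Quarter 8: opening $754.66; interest $24.00 → $778.66; payment $778.66; balance $0.00
Total paid: $52,569.66

$52,569.66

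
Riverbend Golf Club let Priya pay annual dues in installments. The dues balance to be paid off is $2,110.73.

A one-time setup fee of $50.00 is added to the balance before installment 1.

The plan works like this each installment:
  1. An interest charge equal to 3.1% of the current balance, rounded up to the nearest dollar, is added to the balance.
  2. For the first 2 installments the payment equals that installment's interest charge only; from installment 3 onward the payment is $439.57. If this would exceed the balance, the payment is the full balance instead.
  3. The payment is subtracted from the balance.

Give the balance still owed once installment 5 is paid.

Installment 1: $2,160.73 +$67.00 interest = $2,227.73; pay $67.00 → $2,160.73
Installment 2: $2,160.73 +$67.00 interest = $2,227.73; pay $67.00 → $2,160.73
Installment 3: $2,160.73 +$67.00 interest = $2,227.73; pay $439.57 → $1,788.16
Installment 4: $1,788.16 +$56.00 interest = $1,844.16; pay $439.57 → $1,404.59
Installment 5: $1,404.59 +$44.00 interest = $1,448.59; pay $439.57 → $1,009.02

$1,009.02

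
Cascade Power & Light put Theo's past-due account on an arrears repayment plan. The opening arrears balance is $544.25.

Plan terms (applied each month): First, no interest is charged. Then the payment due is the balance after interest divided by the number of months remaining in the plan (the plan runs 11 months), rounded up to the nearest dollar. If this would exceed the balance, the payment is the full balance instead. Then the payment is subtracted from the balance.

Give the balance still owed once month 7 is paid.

$195.25

# | Opening | Payment | End bal
1 | $544.25 | $50.00 | $494.25
2 | $494.25 | $50.00 | $444.25
3 | $444.25 | $50.00 | $394.25
4 | $394.25 | $50.00 | $344.25
5 | $344.25 | $50.00 | $294.25
6 | $294.25 | $50.00 | $244.25
7 | $244.25 | $49.00 | $195.25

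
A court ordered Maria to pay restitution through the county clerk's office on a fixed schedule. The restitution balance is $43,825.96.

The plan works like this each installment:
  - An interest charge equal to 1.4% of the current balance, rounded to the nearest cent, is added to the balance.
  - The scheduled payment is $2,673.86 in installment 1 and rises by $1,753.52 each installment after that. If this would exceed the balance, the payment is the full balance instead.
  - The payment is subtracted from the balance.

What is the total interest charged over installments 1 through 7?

Installment 1: opening $43,825.96; interest $613.56 → $44,439.52; payment $2,673.86; balance $41,765.66
Installment 2: opening $41,765.66; interest $584.72 → $42,350.38; payment $4,427.38; balance $37,923.00
Installment 3: opening $37,923.00; interest $530.92 → $38,453.92; payment $6,180.90; balance $32,273.02
Installment 4: opening $32,273.02; interest $451.82 → $32,724.84; payment $7,934.42; balance $24,790.42
Installment 5: opening $24,790.42; interest $347.07 → $25,137.49; payment $9,687.94; balance $15,449.55
Installment 6: opening $15,449.55; interest $216.29 → $15,665.84; payment $11,441.46; balance $4,224.38
Installment 7: opening $4,224.38; interest $59.14 → $4,283.52; payment $4,283.52; balance $0.00
Total interest: $613.56 + $584.72 + $530.92 + $451.82 + $347.07 + $216.29 + $59.14 = $2,803.52

$2,803.52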